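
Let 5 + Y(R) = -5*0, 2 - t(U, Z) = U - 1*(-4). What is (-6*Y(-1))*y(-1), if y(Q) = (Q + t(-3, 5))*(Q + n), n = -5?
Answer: 0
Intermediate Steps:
t(U, Z) = -2 - U (t(U, Z) = 2 - (U - 1*(-4)) = 2 - (U + 4) = 2 - (4 + U) = 2 + (-4 - U) = -2 - U)
Y(R) = -5 (Y(R) = -5 - 5*0 = -5 + 0 = -5)
y(Q) = (1 + Q)*(-5 + Q) (y(Q) = (Q + (-2 - 1*(-3)))*(Q - 5) = (Q + (-2 + 3))*(-5 + Q) = (Q + 1)*(-5 + Q) = (1 + Q)*(-5 + Q))
(-6*Y(-1))*y(-1) = (-6*(-5))*(-5 + (-1)**2 - 4*(-1)) = 30*(-5 + 1 + 4) = 30*0 = 0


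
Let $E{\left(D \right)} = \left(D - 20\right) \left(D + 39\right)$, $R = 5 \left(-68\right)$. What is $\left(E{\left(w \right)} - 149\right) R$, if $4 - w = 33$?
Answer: $217260$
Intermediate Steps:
$w = -29$ ($w = 4 - 33 = -29$)
$R = -340$
$E{\left(D \right)} = \left(-20 + D\right) \left(39 + D\right)$
$\left(E{\left(w \right)} - 149\right) R = \left(\left(-780 + \left(-29\right)^{2} + 19 \left(-29\right)\right) - 149\right) \left(-340\right) = \left(\left(-780 + 841 - 551\right) - 149\right) \left(-340\right) = \left(-490 - 149\right) \left(-340\right) = \left(-639\right) \left(-340\right) = 217260$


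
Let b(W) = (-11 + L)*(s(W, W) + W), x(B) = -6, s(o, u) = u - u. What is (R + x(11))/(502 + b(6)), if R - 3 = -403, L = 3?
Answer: -203/227 ≈ -0.89427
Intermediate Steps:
s(o, u) = 0
R = -400 (R = 3 - 403 = -400)
b(W) = -8*W (b(W) = (-11 + 3)*(0 + W) = -8*W)
(R + x(11))/(502 + b(6)) = (-400 - 6)/(502 - 8*6) = -406/(502 - 48) = -406/454 = -406*1/454 = -203/227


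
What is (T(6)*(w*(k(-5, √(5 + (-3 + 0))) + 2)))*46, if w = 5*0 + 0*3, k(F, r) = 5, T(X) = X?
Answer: 0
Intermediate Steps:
w = 0 (w = 0 + 0 = 0)
(T(6)*(w*(k(-5, √(5 + (-3 + 0))) + 2)))*46 = (6*(0*(5 + 2)))*46 = (6*(0*7))*46 = (6*0)*46 = 0*46 = 0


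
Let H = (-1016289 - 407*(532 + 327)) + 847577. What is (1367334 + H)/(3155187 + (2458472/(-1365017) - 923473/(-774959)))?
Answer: 898109066188130727/3337657790315446054 ≈ 0.26908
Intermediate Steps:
H = -518325 (H = (-1016289 - 407*859) + 847577 = (-1016289 - 349613) + 847577 = -1365902 + 847577 = -518325)
(1367334 + H)/(3155187 + (2458472/(-1365017) - 923473/(-774959))) = (1367334 - 518325)/(3155187 + (2458472/(-1365017) - 923473/(-774959))) = 849009/(3155187 + (2458472*(-1/1365017) - 923473*(-1/774959))) = 849009/(3155187 + (-2458472/1365017 + 923473/774959)) = 849009/(3155187 - 644658658607/1057832209303) = 849009/(3337657790315446054/1057832209303) = 849009*(1057832209303/3337657790315446054) = 898109066188130727/3337657790315446054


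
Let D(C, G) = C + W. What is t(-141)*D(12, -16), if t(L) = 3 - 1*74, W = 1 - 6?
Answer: -497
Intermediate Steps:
W = -5
D(C, G) = -5 + C (D(C, G) = C - 5 = -5 + C)
t(L) = -71 (t(L) = 3 - 74 = -71)
t(-141)*D(12, -16) = -71*(-5 + 12) = -71*7 = -497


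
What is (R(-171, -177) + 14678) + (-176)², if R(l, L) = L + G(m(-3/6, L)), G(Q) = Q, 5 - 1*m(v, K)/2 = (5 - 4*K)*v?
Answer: 46200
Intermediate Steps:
m(v, K) = 10 - 2*v*(5 - 4*K) (m(v, K) = 10 - 2*(5 - 4*K)*v = 10 - 2*v*(5 - 4*K))
R(l, L) = 15 - 3*L (R(l, L) = L + (10 - (-30)/6 + 8*L*(-3/6)) = L + (10 - (-30)/6 + 8*L*(-3*⅙)) = L + (10 - 10*(-½) + 8*L*(-½)) = L + (10 + 5 - 4*L) = L + (15 - 4*L) = 15 - 3*L)
(R(-171, -177) + 14678) + (-176)² = ((15 - 3*(-177)) + 14678) + (-176)² = ((15 + 531) + 14678) + 30976 = (546 + 14678) + 30976 = 15224 + 30976 = 46200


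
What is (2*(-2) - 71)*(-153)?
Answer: 11475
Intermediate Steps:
(2*(-2) - 71)*(-153) = (-4 - 71)*(-153) = -75*(-153) = 11475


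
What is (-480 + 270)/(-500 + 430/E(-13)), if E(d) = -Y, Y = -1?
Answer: 3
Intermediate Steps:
E(d) = 1 (E(d) = -1*(-1) = 1)
(-480 + 270)/(-500 + 430/E(-13)) = (-480 + 270)/(-500 + 430/1) = -210/(-500 + 430*1) = -210/(-500 + 430) = -210/(-70) = -210*(-1/70) = 3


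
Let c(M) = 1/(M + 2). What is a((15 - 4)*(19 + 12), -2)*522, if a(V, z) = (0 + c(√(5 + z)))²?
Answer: 522/(2 + √3)² ≈ 37.478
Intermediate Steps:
c(M) = 1/(2 + M)
a(V, z) = (2 + √(5 + z))⁻² (a(V, z) = (0 + 1/(2 + √(5 + z)))² = (1/(2 + √(5 + z)))² = (2 + √(5 + z))⁻²)
a((15 - 4)*(19 + 12), -2)*522 = 522/(2 + √(5 - 2))² = 522/(2 + √3)²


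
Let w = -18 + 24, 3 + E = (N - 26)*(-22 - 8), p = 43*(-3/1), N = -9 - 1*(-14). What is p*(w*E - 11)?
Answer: -483879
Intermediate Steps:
N = 5 (N = -9 + 14 = 5)
p = -129 (p = 43*(-3*1) = 43*(-3) = -129)
E = 627 (E = -3 + (5 - 26)*(-22 - 8) = -3 - 21*(-30) = -3 + 630 = 627)
w = 6
p*(w*E - 11) = -129*(6*627 - 11) = -129*(3762 - 11) = -129*3751 = -483879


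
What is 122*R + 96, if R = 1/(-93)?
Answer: 8806/93 ≈ 94.688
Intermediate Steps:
R = -1/93 ≈ -0.010753
122*R + 96 = 122*(-1/93) + 96 = -122/93 + 96 = 8806/93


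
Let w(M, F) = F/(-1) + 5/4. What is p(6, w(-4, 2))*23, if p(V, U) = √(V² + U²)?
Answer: 69*√65/4 ≈ 139.07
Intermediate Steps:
w(M, F) = 5/4 - F (w(M, F) = F*(-1) + 5*(¼) = -F + 5/4 = 5/4 - F)
p(V, U) = √(U² + V²)
p(6, w(-4, 2))*23 = √((5/4 - 1*2)² + 6²)*23 = √((5/4 - 2)² + 36)*23 = √((-¾)² + 36)*23 = √(9/16 + 36)*23 = √(585/16)*23 = (3*√65/4)*23 = 69*√65/4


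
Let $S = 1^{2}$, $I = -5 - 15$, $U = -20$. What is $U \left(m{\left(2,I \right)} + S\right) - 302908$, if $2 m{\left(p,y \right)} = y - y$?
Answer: $-302928$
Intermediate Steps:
$I = -20$ ($I = -5 - 15 = -20$)
$S = 1$
$m{\left(p,y \right)} = 0$ ($m{\left(p,y \right)} = \frac{y - y}{2} = \frac{1}{2} \cdot 0 = 0$)
$U \left(m{\left(2,I \right)} + S\right) - 302908 = - 20 \left(0 + 1\right) - 302908 = \left(-20\right) 1 - 302908 = -20 - 302908 = -302928$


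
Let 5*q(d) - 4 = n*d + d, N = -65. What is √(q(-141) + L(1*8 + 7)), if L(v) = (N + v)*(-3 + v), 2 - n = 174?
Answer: √4223 ≈ 64.985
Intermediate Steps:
n = -172 (n = 2 - 1*174 = 2 - 174 = -172)
q(d) = ⅘ - 171*d/5 (q(d) = ⅘ + (-172*d + d)/5 = ⅘ + (-171*d)/5 = ⅘ - 171*d/5)
L(v) = (-65 + v)*(-3 + v)
√(q(-141) + L(1*8 + 7)) = √((⅘ - 171/5*(-141)) + (195 + (1*8 + 7)² - 68*(1*8 + 7))) = √((⅘ + 24111/5) + (195 + (8 + 7)² - 68*(8 + 7))) = √(4823 + (195 + 15² - 68*15)) = √(4823 + (195 + 225 - 1020)) = √(4823 - 600) = √4223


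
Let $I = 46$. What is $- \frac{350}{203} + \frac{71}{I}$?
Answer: $- \frac{241}{1334} \approx -0.18066$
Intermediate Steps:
$- \frac{350}{203} + \frac{71}{I} = - \frac{350}{203} + \frac{71}{46} = \left(-350\right) \frac{1}{203} + 71 \cdot \frac{1}{46} = - \frac{50}{29} + \frac{71}{46} = - \frac{241}{1334}$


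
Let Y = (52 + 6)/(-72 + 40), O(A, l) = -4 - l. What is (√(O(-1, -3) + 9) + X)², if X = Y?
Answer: 2889/256 - 29*√2/4 ≈ 1.0321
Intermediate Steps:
Y = -29/16 (Y = 58/(-32) = 58*(-1/32) = -29/16 ≈ -1.8125)
X = -29/16 ≈ -1.8125
(√(O(-1, -3) + 9) + X)² = (√((-4 - 1*(-3)) + 9) - 29/16)² = (√((-4 + 3) + 9) - 29/16)² = (√(-1 + 9) - 29/16)² = (√8 - 29/16)² = (2*√2 - 29/16)² = (-29/16 + 2*√2)²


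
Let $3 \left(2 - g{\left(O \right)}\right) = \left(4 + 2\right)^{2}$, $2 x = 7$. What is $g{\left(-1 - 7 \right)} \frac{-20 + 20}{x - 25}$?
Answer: $0$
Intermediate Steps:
$x = \frac{7}{2}$ ($x = \frac{1}{2} \cdot 7 = \frac{7}{2} \approx 3.5$)
$g{\left(O \right)} = -10$ ($g{\left(O \right)} = 2 - \frac{\left(4 + 2\right)^{2}}{3} = 2 - \frac{6^{2}}{3} = 2 - 12 = -10$)
$g{\left(-1 - 7 \right)} \frac{-20 + 20}{x - 25} = - 10 \frac{-20 + 20}{\frac{7}{2} - 25} = - 10 \frac{0}{- \frac{43}{2}} = - 10 \cdot 0 \left(- \frac{2}{43}\right) = \left(-10\right) 0 = 0$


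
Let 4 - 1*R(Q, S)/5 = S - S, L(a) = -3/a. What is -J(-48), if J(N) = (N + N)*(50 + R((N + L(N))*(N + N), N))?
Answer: 6720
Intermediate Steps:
R(Q, S) = 20 (R(Q, S) = 20 - 5*(S - S) = 20 - 5*0 = 20 + 0 = 20)
J(N) = 140*N (J(N) = (N + N)*(50 + 20) = (2*N)*70 = 140*N)
-J(-48) = -140*(-48) = -1*(-6720) = 6720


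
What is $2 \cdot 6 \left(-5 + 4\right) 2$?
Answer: $-24$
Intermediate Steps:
$2 \cdot 6 \left(-5 + 4\right) 2 = 12 \left(\left(-1\right) 2\right) = 12 \left(-2\right) = -24$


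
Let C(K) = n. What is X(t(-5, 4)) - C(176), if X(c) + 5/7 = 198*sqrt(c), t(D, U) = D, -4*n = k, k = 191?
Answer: 1317/28 + 198*I*sqrt(5) ≈ 47.036 + 442.74*I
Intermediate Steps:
n = -191/4 (n = -1/4*191 = -191/4 ≈ -47.750)
C(K) = -191/4
X(c) = -5/7 + 198*sqrt(c)
X(t(-5, 4)) - C(176) = (-5/7 + 198*sqrt(-5)) - 1*(-191/4) = (-5/7 + 198*(I*sqrt(5))) + 191/4 = (-5/7 + 198*I*sqrt(5)) + 191/4 = 1317/28 + 198*I*sqrt(5)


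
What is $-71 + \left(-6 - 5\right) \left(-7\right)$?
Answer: $6$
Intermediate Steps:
$-71 + \left(-6 - 5\right) \left(-7\right) = -71 - -77 = -71 + 77 = 6$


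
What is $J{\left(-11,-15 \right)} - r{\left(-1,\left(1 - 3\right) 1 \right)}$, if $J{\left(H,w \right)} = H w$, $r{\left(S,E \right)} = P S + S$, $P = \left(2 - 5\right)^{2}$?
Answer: $175$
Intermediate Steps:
$P = 9$ ($P = \left(-3\right)^{2} = 9$)
$r{\left(S,E \right)} = 10 S$ ($r{\left(S,E \right)} = 9 S + S = 10 S$)
$J{\left(-11,-15 \right)} - r{\left(-1,\left(1 - 3\right) 1 \right)} = \left(-11\right) \left(-15\right) - 10 \left(-1\right) = 165 - -10 = 165 + 10 = 175$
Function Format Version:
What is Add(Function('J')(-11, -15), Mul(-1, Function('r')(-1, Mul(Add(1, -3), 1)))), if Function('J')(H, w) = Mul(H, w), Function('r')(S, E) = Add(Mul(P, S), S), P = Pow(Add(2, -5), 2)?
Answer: 175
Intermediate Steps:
P = 9 (P = Pow(-3, 2) = 9)
Function('r')(S, E) = Mul(10, S) (Function('r')(S, E) = Add(Mul(9, S), S) = Mul(10, S))
Add(Function('J')(-11, -15), Mul(-1, Function('r')(-1, Mul(Add(1, -3), 1)))) = Add(Mul(-11, -15), Mul(-1, Mul(10, -1))) = Add(165, Mul(-1, -10)) = Add(165, 10) = 175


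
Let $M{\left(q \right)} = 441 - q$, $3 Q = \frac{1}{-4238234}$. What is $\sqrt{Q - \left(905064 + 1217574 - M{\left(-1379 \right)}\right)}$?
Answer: $\frac{i \sqrt{342859172394681316374}}{12714702} \approx 1456.3 i$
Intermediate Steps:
$Q = - \frac{1}{12714702}$ ($Q = \frac{1}{3 \left(-4238234\right)} = \frac{1}{3} \left(- \frac{1}{4238234}\right) = - \frac{1}{12714702} \approx -7.8649 \cdot 10^{-8}$)
$\sqrt{Q - \left(905064 + 1217574 - M{\left(-1379 \right)}\right)} = \sqrt{- \frac{1}{12714702} + \left(\left(441 - -1379\right) - \left(905064 - -1217574\right)\right)} = \sqrt{- \frac{1}{12714702} + \left(\left(441 + 1379\right) - \left(905064 + 1217574\right)\right)} = \sqrt{- \frac{1}{12714702} + \left(1820 - 2122638\right)} = \sqrt{- \frac{1}{12714702} - 2120818} = \sqrt{- \frac{26965568866237}{12714702}} = \frac{i \sqrt{342859172394681316374}}{12714702}$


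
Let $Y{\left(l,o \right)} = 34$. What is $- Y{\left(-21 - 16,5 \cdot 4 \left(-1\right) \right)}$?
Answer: $-34$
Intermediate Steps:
$- Y{\left(-21 - 16,5 \cdot 4 \left(-1\right) \right)} = \left(-1\right) 34 = -34$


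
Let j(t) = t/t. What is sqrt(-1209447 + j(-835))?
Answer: I*sqrt(1209446) ≈ 1099.7*I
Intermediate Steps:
j(t) = 1
sqrt(-1209447 + j(-835)) = sqrt(-1209447 + 1) = sqrt(-1209446) = I*sqrt(1209446)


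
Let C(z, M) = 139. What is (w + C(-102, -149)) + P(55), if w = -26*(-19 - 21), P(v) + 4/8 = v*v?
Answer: 8407/2 ≈ 4203.5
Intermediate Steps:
P(v) = -½ + v² (P(v) = -½ + v*v = -½ + v²)
w = 1040 (w = -26*(-40) = 1040)
(w + C(-102, -149)) + P(55) = (1040 + 139) + (-½ + 55²) = 1179 + (-½ + 3025) = 1179 + 6049/2 = 8407/2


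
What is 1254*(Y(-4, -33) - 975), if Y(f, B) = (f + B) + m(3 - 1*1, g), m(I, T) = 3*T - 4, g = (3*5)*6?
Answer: -935484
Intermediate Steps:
g = 90 (g = 15*6 = 90)
m(I, T) = -4 + 3*T
Y(f, B) = 266 + B + f (Y(f, B) = (f + B) + (-4 + 3*90) = (B + f) + (-4 + 270) = (B + f) + 266 = 266 + B + f)
1254*(Y(-4, -33) - 975) = 1254*((266 - 33 - 4) - 975) = 1254*(229 - 975) = 1254*(-746) = -935484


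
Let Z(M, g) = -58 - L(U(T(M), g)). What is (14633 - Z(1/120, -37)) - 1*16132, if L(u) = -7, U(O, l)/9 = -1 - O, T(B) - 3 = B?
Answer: -1448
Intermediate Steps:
T(B) = 3 + B
U(O, l) = -9 - 9*O (U(O, l) = 9*(-1 - O) = -9 - 9*O)
Z(M, g) = -51 (Z(M, g) = -58 - 1*(-7) = -58 + 7 = -51)
(14633 - Z(1/120, -37)) - 1*16132 = (14633 - 1*(-51)) - 1*16132 = (14633 + 51) - 16132 = 14684 - 16132 = -1448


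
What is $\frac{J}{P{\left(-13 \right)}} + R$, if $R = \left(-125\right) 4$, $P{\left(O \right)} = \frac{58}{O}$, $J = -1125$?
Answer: $- \frac{14375}{58} \approx -247.84$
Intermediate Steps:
$R = -500$
$\frac{J}{P{\left(-13 \right)}} + R = - \frac{1125}{58 \frac{1}{-13}} - 500 = - \frac{1125}{58 \left(- \frac{1}{13}\right)} - 500 = - \frac{1125}{- \frac{58}{13}} - 500 = \left(-1125\right) \left(- \frac{13}{58}\right) - 500 = \frac{14625}{58} - 500 = - \frac{14375}{58}$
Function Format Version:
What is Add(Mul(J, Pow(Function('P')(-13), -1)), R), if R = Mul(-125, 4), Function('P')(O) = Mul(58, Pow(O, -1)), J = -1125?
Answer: Rational(-14375, 58) ≈ -247.84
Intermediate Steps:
R = -500
Add(Mul(J, Pow(Function('P')(-13), -1)), R) = Add(Mul(-1125, Pow(Mul(58, Pow(-13, -1)), -1)), -500) = Add(Mul(-1125, Pow(Mul(58, Rational(-1, 13)), -1)), -500) = Add(Mul(-1125, Pow(Rational(-58, 13), -1)), -500) = Add(Mul(-1125, Rational(-13, 58)), -500) = Add(Rational(14625, 58), -500) = Rational(-14375, 58)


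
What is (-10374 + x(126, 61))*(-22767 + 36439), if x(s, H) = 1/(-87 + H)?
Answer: -1843840100/13 ≈ -1.4183e+8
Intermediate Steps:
(-10374 + x(126, 61))*(-22767 + 36439) = (-10374 + 1/(-87 + 61))*(-22767 + 36439) = (-10374 + 1/(-26))*13672 = (-10374 - 1/26)*13672 = -269725/26*13672 = -1843840100/13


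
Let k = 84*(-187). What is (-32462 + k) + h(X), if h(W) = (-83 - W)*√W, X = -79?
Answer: -48170 - 4*I*√79 ≈ -48170.0 - 35.553*I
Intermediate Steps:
k = -15708
h(W) = √W*(-83 - W)
(-32462 + k) + h(X) = (-32462 - 15708) + √(-79)*(-83 - 1*(-79)) = -48170 + (I*√79)*(-83 + 79) = -48170 + (I*√79)*(-4) = -48170 - 4*I*√79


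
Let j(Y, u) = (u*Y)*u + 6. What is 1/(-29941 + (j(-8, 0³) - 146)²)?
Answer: -1/10341 ≈ -9.6702e-5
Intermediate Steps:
j(Y, u) = 6 + Y*u² (j(Y, u) = (Y*u)*u + 6 = Y*u² + 6 = 6 + Y*u²)
1/(-29941 + (j(-8, 0³) - 146)²) = 1/(-29941 + ((6 - 8*(0³)²) - 146)²) = 1/(-29941 + ((6 - 8*0²) - 146)²) = 1/(-29941 + ((6 - 8*0) - 146)²) = 1/(-29941 + ((6 + 0) - 146)²) = 1/(-29941 + (6 - 146)²) = 1/(-29941 + (-140)²) = 1/(-29941 + 19600) = 1/(-10341) = -1/10341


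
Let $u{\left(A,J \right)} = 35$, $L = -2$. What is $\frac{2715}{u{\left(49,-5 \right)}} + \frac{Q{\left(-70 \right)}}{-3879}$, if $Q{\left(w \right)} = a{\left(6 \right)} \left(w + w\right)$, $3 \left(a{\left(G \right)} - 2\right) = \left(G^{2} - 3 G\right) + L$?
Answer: $\frac{6340451}{81459} \approx 77.836$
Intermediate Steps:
$a{\left(G \right)} = \frac{4}{3} - G + \frac{G^{2}}{3}$ ($a{\left(G \right)} = 2 + \frac{\left(G^{2} - 3 G\right) - 2}{3} = 2 + \frac{-2 + G^{2} - 3 G}{3} = 2 - \left(\frac{2}{3} + G - \frac{G^{2}}{3}\right) = \frac{4}{3} - G + \frac{G^{2}}{3}$)
$Q{\left(w \right)} = \frac{44 w}{3}$ ($Q{\left(w \right)} = \left(\frac{4}{3} - 6 + \frac{6^{2}}{3}\right) \left(w + w\right) = \left(\frac{4}{3} - 6 + \frac{1}{3} \cdot 36\right) 2 w = \left(\frac{4}{3} - 6 + 12\right) 2 w = \frac{22 \cdot 2 w}{3} = \frac{44 w}{3}$)
$\frac{2715}{u{\left(49,-5 \right)}} + \frac{Q{\left(-70 \right)}}{-3879} = \frac{2715}{35} + \frac{\frac{44}{3} \left(-70\right)}{-3879} = 2715 \cdot \frac{1}{35} - - \frac{3080}{11637} = \frac{543}{7} + \frac{3080}{11637} = \frac{6340451}{81459}$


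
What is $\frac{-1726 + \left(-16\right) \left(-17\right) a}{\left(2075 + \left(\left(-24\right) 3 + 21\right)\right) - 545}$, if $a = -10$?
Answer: $- \frac{1482}{493} \approx -3.0061$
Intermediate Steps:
$\frac{-1726 + \left(-16\right) \left(-17\right) a}{\left(2075 + \left(\left(-24\right) 3 + 21\right)\right) - 545} = \frac{-1726 + \left(-16\right) \left(-17\right) \left(-10\right)}{\left(2075 + \left(\left(-24\right) 3 + 21\right)\right) - 545} = \frac{-1726 + 272 \left(-10\right)}{\left(2075 + \left(-72 + 21\right)\right) - 545} = \frac{-1726 - 2720}{\left(2075 - 51\right) - 545} = - \frac{4446}{2024 - 545} = - \frac{4446}{1479} = \left(-4446\right) \frac{1}{1479} = - \frac{1482}{493}$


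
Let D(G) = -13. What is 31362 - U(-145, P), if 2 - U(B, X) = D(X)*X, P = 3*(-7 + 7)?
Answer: 31360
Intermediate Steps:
P = 0 (P = 3*0 = 0)
U(B, X) = 2 + 13*X (U(B, X) = 2 - (-13)*X = 2 + 13*X)
31362 - U(-145, P) = 31362 - (2 + 13*0) = 31362 - (2 + 0) = 31362 - 1*2 = 31362 - 2 = 31360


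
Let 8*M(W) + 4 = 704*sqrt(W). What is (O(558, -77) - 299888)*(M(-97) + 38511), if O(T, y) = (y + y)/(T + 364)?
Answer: -10648033482345/922 - 12165863160*I*sqrt(97)/461 ≈ -1.1549e+10 - 2.5991e+8*I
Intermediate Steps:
M(W) = -1/2 + 88*sqrt(W) (M(W) = -1/2 + (704*sqrt(W))/8 = -1/2 + 88*sqrt(W))
O(T, y) = 2*y/(364 + T) (O(T, y) = (2*y)/(364 + T) = 2*y/(364 + T))
(O(558, -77) - 299888)*(M(-97) + 38511) = (2*(-77)/(364 + 558) - 299888)*((-1/2 + 88*sqrt(-97)) + 38511) = (2*(-77)/922 - 299888)*((-1/2 + 88*(I*sqrt(97))) + 38511) = (2*(-77)*(1/922) - 299888)*((-1/2 + 88*I*sqrt(97)) + 38511) = (-77/461 - 299888)*(77021/2 + 88*I*sqrt(97)) = -138248445*(77021/2 + 88*I*sqrt(97))/461 = -10648033482345/922 - 12165863160*I*sqrt(97)/461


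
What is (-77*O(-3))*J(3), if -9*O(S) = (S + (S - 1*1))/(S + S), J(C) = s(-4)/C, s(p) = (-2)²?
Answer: 1078/81 ≈ 13.309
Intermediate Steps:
s(p) = 4
J(C) = 4/C
O(S) = -(-1 + 2*S)/(18*S) (O(S) = -(S + (S - 1*1))/(9*(S + S)) = -(S + (S - 1))/(9*(2*S)) = -(S + (-1 + S))*1/(2*S)/9 = -(-1 + 2*S)*1/(2*S)/9 = -(-1 + 2*S)/(18*S))
(-77*O(-3))*J(3) = (-77*(1 - 2*(-3))/(18*(-3)))*(4/3) = (-77*(-1)*(1 + 6)/(18*3))*(4*(⅓)) = -77*(-1)*7/(18*3)*(4/3) = -77*(-7/54)*(4/3) = (539/54)*(4/3) = 1078/81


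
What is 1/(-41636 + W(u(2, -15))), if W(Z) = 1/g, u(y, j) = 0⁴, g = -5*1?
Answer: -5/208181 ≈ -2.4018e-5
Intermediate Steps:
g = -5
u(y, j) = 0
W(Z) = -⅕ (W(Z) = 1/(-5) = -⅕)
1/(-41636 + W(u(2, -15))) = 1/(-41636 - ⅕) = 1/(-208181/5) = -5/208181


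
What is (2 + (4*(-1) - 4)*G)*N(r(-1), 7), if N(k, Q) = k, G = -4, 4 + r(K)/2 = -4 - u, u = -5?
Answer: -204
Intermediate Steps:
r(K) = -6 (r(K) = -8 + 2*(-4 - 1*(-5)) = -8 + 2*(-4 + 5) = -8 + 2*1 = -8 + 2 = -6)
(2 + (4*(-1) - 4)*G)*N(r(-1), 7) = (2 + (4*(-1) - 4)*(-4))*(-6) = (2 + (-4 - 4)*(-4))*(-6) = (2 - 8*(-4))*(-6) = (2 + 32)*(-6) = 34*(-6) = -204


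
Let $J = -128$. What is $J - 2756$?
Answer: $-2884$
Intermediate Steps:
$J - 2756 = -128 - 2756 = -2884$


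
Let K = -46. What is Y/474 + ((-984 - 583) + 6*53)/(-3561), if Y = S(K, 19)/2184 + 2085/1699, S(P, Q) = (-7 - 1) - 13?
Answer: 35124914399/99415884048 ≈ 0.35331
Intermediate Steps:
S(P, Q) = -21 (S(P, Q) = -8 - 13 = -21)
Y = 215141/176696 (Y = -21/2184 + 2085/1699 = -21*1/2184 + 2085*(1/1699) = -1/104 + 2085/1699 = 215141/176696 ≈ 1.2176)
Y/474 + ((-984 - 583) + 6*53)/(-3561) = (215141/176696)/474 + ((-984 - 583) + 6*53)/(-3561) = (215141/176696)*(1/474) + (-1567 + 318)*(-1/3561) = 215141/83753904 - 1249*(-1/3561) = 215141/83753904 + 1249/3561 = 35124914399/99415884048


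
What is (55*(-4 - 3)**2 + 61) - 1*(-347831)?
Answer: 350587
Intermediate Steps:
(55*(-4 - 3)**2 + 61) - 1*(-347831) = (55*(-7)**2 + 61) + 347831 = (55*49 + 61) + 347831 = (2695 + 61) + 347831 = 2756 + 347831 = 350587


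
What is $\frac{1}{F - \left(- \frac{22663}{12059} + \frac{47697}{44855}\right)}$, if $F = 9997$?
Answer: $\frac{540906445}{5407883101407} \approx 0.00010002$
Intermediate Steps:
$\frac{1}{F - \left(- \frac{22663}{12059} + \frac{47697}{44855}\right)} = \frac{1}{9997 - \left(- \frac{22663}{12059} + \frac{47697}{44855}\right)} = \frac{1}{9997 - - \frac{441370742}{540906445}} = \frac{1}{9997 + \left(- \frac{47697}{44855} + \frac{22663}{12059}\right)} = \frac{1}{9997 + \frac{441370742}{540906445}} = \frac{1}{\frac{5407883101407}{540906445}} = \frac{540906445}{5407883101407}$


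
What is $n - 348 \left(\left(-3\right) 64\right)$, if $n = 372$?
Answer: $67188$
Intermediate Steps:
$n - 348 \left(\left(-3\right) 64\right) = 372 - 348 \left(\left(-3\right) 64\right) = 372 - -66816 = 372 + 66816 = 67188$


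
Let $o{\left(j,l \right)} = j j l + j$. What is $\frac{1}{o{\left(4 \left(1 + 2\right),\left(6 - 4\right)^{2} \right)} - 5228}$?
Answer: $- \frac{1}{4640} \approx -0.00021552$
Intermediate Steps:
$o{\left(j,l \right)} = j + l j^{2}$ ($o{\left(j,l \right)} = j^{2} l + j = l j^{2} + j = j + l j^{2}$)
$\frac{1}{o{\left(4 \left(1 + 2\right),\left(6 - 4\right)^{2} \right)} - 5228} = \frac{1}{4 \left(1 + 2\right) \left(1 + 4 \left(1 + 2\right) \left(6 - 4\right)^{2}\right) - 5228} = \frac{1}{4 \cdot 3 \left(1 + 4 \cdot 3 \cdot 2^{2}\right) - 5228} = \frac{1}{12 \left(1 + 12 \cdot 4\right) - 5228} = \frac{1}{12 \left(1 + 48\right) - 5228} = \frac{1}{12 \cdot 49 - 5228} = \frac{1}{588 - 5228} = \frac{1}{-4640} = - \frac{1}{4640}$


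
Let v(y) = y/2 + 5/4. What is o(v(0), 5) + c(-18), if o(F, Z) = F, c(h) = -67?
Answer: -263/4 ≈ -65.750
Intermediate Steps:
v(y) = 5/4 + y/2 (v(y) = y*(½) + 5*(¼) = y/2 + 5/4 = 5/4 + y/2)
o(v(0), 5) + c(-18) = (5/4 + (½)*0) - 67 = (5/4 + 0) - 67 = 5/4 - 67 = -263/4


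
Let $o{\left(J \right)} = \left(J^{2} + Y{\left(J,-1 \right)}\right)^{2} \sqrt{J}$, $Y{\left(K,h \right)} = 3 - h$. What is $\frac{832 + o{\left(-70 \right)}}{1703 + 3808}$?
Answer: $\frac{832}{5511} + \frac{24049216 i \sqrt{70}}{5511} \approx 0.15097 + 36511.0 i$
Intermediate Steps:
$o{\left(J \right)} = \sqrt{J} \left(4 + J^{2}\right)^{2}$ ($o{\left(J \right)} = \left(J^{2} + \left(3 - -1\right)\right)^{2} \sqrt{J} = \left(J^{2} + \left(3 + 1\right)\right)^{2} \sqrt{J} = \left(J^{2} + 4\right)^{2} \sqrt{J} = \left(4 + J^{2}\right)^{2} \sqrt{J} = \sqrt{J} \left(4 + J^{2}\right)^{2}$)
$\frac{832 + o{\left(-70 \right)}}{1703 + 3808} = \frac{832 + \sqrt{-70} \left(4 + \left(-70\right)^{2}\right)^{2}}{1703 + 3808} = \frac{832 + i \sqrt{70} \left(4 + 4900\right)^{2}}{5511} = \left(832 + i \sqrt{70} \cdot 4904^{2}\right) \frac{1}{5511} = \left(832 + i \sqrt{70} \cdot 24049216\right) \frac{1}{5511} = \left(832 + 24049216 i \sqrt{70}\right) \frac{1}{5511} = \frac{832}{5511} + \frac{24049216 i \sqrt{70}}{5511}$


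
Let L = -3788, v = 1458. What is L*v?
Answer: -5522904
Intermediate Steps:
L*v = -3788*1458 = -5522904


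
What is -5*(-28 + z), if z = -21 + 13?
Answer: 180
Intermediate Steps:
z = -8
-5*(-28 + z) = -5*(-28 - 8) = -5*(-36) = 180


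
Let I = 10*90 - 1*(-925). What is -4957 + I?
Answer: -3132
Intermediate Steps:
I = 1825 (I = 900 + 925 = 1825)
-4957 + I = -4957 + 1825 = -3132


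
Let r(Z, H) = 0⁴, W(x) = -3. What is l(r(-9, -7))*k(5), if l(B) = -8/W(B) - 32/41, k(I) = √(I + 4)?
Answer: 232/41 ≈ 5.6585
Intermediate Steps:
r(Z, H) = 0
k(I) = √(4 + I)
l(B) = 232/123 (l(B) = -8/(-3) - 32/41 = -8*(-⅓) - 32*1/41 = 8/3 - 32/41 = 232/123)
l(r(-9, -7))*k(5) = 232*√(4 + 5)/123 = 232*√9/123 = (232/123)*3 = 232/41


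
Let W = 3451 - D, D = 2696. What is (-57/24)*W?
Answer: -14345/8 ≈ -1793.1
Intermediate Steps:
W = 755 (W = 3451 - 1*2696 = 3451 - 2696 = 755)
(-57/24)*W = -57/24*755 = -57*1/24*755 = -19/8*755 = -14345/8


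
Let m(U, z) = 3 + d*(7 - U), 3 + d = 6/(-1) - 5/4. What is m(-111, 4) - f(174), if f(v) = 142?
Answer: -2697/2 ≈ -1348.5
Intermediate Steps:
d = -41/4 (d = -3 + (6/(-1) - 5/4) = -3 + (6*(-1) - 5*¼) = -3 + (-6 - 5/4) = -3 - 29/4 = -41/4 ≈ -10.250)
m(U, z) = -275/4 + 41*U/4 (m(U, z) = 3 - 41*(7 - U)/4 = 3 + (-287/4 + 41*U/4) = -275/4 + 41*U/4)
m(-111, 4) - f(174) = (-275/4 + (41/4)*(-111)) - 1*142 = (-275/4 - 4551/4) - 142 = -2413/2 - 142 = -2697/2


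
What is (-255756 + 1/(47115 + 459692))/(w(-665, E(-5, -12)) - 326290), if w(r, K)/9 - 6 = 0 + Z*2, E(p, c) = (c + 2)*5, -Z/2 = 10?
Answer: 129618931091/165521138972 ≈ 0.78310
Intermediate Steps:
Z = -20 (Z = -2*10 = -20)
E(p, c) = 10 + 5*c (E(p, c) = (2 + c)*5 = 10 + 5*c)
w(r, K) = -306 (w(r, K) = 54 + 9*(0 - 20*2) = 54 + 9*(0 - 40) = 54 + 9*(-40) = 54 - 360 = -306)
(-255756 + 1/(47115 + 459692))/(w(-665, E(-5, -12)) - 326290) = (-255756 + 1/(47115 + 459692))/(-306 - 326290) = (-255756 + 1/506807)/(-326596) = (-255756 + 1/506807)*(-1/326596) = -129618931091/506807*(-1/326596) = 129618931091/165521138972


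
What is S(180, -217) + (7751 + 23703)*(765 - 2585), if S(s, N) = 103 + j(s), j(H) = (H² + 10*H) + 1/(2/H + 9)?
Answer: -46398913257/811 ≈ -5.7212e+7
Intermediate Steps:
j(H) = H² + 1/(9 + 2/H) + 10*H (j(H) = (H² + 10*H) + 1/(9 + 2/H) = H² + 1/(9 + 2/H) + 10*H)
S(s, N) = 103 + s*(21 + 9*s² + 92*s)/(2 + 9*s)
S(180, -217) + (7751 + 23703)*(765 - 2585) = (206 + 9*180³ + 92*180² + 948*180)/(2 + 9*180) + (7751 + 23703)*(765 - 2585) = (206 + 9*5832000 + 92*32400 + 170640)/(2 + 1620) + 31454*(-1820) = (206 + 52488000 + 2980800 + 170640)/1622 - 57246280 = (1/1622)*55639646 - 57246280 = 27819823/811 - 57246280 = -46398913257/811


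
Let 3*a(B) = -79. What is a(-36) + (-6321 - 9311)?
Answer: -46975/3 ≈ -15658.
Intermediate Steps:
a(B) = -79/3 (a(B) = (⅓)*(-79) = -79/3)
a(-36) + (-6321 - 9311) = -79/3 + (-6321 - 9311) = -79/3 - 15632 = -46975/3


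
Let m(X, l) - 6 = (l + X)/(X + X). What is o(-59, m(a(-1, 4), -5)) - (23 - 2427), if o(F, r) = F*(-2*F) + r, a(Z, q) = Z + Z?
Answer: -18201/4 ≈ -4550.3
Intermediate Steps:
a(Z, q) = 2*Z
m(X, l) = 6 + (X + l)/(2*X) (m(X, l) = 6 + (l + X)/(X + X) = 6 + (X + l)/((2*X)) = 6 + (X + l)*(1/(2*X)) = 6 + (X + l)/(2*X))
o(F, r) = r - 2*F**2 (o(F, r) = -2*F**2 + r = r - 2*F**2)
o(-59, m(a(-1, 4), -5)) - (23 - 2427) = ((-5 + 13*(2*(-1)))/(2*((2*(-1)))) - 2*(-59)**2) - (23 - 2427) = ((1/2)*(-5 + 13*(-2))/(-2) - 2*3481) - 1*(-2404) = ((1/2)*(-1/2)*(-5 - 26) - 6962) + 2404 = ((1/2)*(-1/2)*(-31) - 6962) + 2404 = (31/4 - 6962) + 2404 = -27817/4 + 2404 = -18201/4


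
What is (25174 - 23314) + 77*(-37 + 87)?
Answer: 5710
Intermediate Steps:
(25174 - 23314) + 77*(-37 + 87) = 1860 + 77*50 = 1860 + 3850 = 5710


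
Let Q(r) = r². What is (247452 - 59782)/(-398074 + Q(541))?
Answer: -187670/105393 ≈ -1.7807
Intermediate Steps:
(247452 - 59782)/(-398074 + Q(541)) = (247452 - 59782)/(-398074 + 541²) = 187670/(-398074 + 292681) = 187670/(-105393) = 187670*(-1/105393) = -187670/105393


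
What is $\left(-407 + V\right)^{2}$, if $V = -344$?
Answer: $564001$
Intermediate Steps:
$\left(-407 + V\right)^{2} = \left(-407 - 344\right)^{2} = \left(-751\right)^{2} = 564001$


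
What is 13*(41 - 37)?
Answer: 52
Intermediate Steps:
13*(41 - 37) = 13*4 = 52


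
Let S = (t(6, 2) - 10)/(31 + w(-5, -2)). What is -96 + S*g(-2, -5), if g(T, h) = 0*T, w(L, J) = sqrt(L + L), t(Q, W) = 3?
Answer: -96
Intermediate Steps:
w(L, J) = sqrt(2)*sqrt(L) (w(L, J) = sqrt(2*L) = sqrt(2)*sqrt(L))
g(T, h) = 0
S = -7/(31 + I*sqrt(10)) (S = (3 - 10)/(31 + sqrt(2)*sqrt(-5)) = -7/(31 + sqrt(2)*(I*sqrt(5))) = -7/(31 + I*sqrt(10)) ≈ -0.22348 + 0.022797*I)
-96 + S*g(-2, -5) = -96 + (-217/971 + 7*I*sqrt(10)/971)*0 = -96 + 0 = -96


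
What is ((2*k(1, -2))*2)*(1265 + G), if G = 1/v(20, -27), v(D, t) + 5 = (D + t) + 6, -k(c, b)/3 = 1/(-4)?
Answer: 7589/2 ≈ 3794.5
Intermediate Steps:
k(c, b) = ¾ (k(c, b) = -3/(-4) = -3*(-¼) = ¾)
v(D, t) = 1 + D + t (v(D, t) = -5 + ((D + t) + 6) = -5 + (6 + D + t) = 1 + D + t)
G = -⅙ (G = 1/(1 + 20 - 27) = 1/(-6) = -⅙ ≈ -0.16667)
((2*k(1, -2))*2)*(1265 + G) = ((2*(¾))*2)*(1265 - ⅙) = ((3/2)*2)*(7589/6) = 3*(7589/6) = 7589/2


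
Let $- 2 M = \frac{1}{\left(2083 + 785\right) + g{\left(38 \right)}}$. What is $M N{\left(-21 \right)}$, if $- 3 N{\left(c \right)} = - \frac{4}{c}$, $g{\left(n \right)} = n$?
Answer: $\frac{1}{91539} \approx 1.0924 \cdot 10^{-5}$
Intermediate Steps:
$M = - \frac{1}{5812}$ ($M = - \frac{1}{2 \left(\left(2083 + 785\right) + 38\right)} = - \frac{1}{2 \left(2868 + 38\right)} = - \frac{1}{2 \cdot 2906} = \left(- \frac{1}{2}\right) \frac{1}{2906} = - \frac{1}{5812} \approx -0.00017206$)
$N{\left(c \right)} = \frac{4}{3 c}$ ($N{\left(c \right)} = - \frac{\left(-4\right) \frac{1}{c}}{3} = \frac{4}{3 c}$)
$M N{\left(-21 \right)} = - \frac{\frac{4}{3} \frac{1}{-21}}{5812} = - \frac{\frac{4}{3} \left(- \frac{1}{21}\right)}{5812} = \left(- \frac{1}{5812}\right) \left(- \frac{4}{63}\right) = \frac{1}{91539}$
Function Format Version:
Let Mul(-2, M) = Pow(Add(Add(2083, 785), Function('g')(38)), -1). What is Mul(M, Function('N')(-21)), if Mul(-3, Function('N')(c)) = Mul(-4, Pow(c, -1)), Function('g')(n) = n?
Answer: Rational(1, 91539) ≈ 1.0924e-5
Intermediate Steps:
M = Rational(-1, 5812) (M = Mul(Rational(-1, 2), Pow(Add(Add(2083, 785), 38), -1)) = Mul(Rational(-1, 2), Pow(Add(2868, 38), -1)) = Mul(Rational(-1, 2), Pow(2906, -1)) = Mul(Rational(-1, 2), Rational(1, 2906)) = Rational(-1, 5812) ≈ -0.00017206)
Function('N')(c) = Mul(Rational(4, 3), Pow(c, -1)) (Function('N')(c) = Mul(Rational(-1, 3), Mul(-4, Pow(c, -1))) = Mul(Rational(4, 3), Pow(c, -1)))
Mul(M, Function('N')(-21)) = Mul(Rational(-1, 5812), Mul(Rational(4, 3), Pow(-21, -1))) = Mul(Rational(-1, 5812), Mul(Rational(4, 3), Rational(-1, 21))) = Mul(Rational(-1, 5812), Rational(-4, 63)) = Rational(1, 91539)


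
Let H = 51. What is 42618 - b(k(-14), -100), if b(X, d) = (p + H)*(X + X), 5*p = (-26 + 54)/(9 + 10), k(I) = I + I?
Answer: 4321598/95 ≈ 45491.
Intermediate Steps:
k(I) = 2*I
p = 28/95 (p = ((-26 + 54)/(9 + 10))/5 = (28/19)/5 = (28*(1/19))/5 = (⅕)*(28/19) = 28/95 ≈ 0.29474)
b(X, d) = 9746*X/95 (b(X, d) = (28/95 + 51)*(X + X) = 4873*(2*X)/95 = 9746*X/95)
42618 - b(k(-14), -100) = 42618 - 9746*2*(-14)/95 = 42618 - 9746*(-28)/95 = 42618 - 1*(-272888/95) = 42618 + 272888/95 = 4321598/95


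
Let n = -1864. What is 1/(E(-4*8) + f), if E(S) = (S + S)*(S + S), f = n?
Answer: 1/2232 ≈ 0.00044803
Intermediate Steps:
f = -1864
E(S) = 4*S**2 (E(S) = (2*S)*(2*S) = 4*S**2)
1/(E(-4*8) + f) = 1/(4*(-4*8)**2 - 1864) = 1/(4*(-32)**2 - 1864) = 1/(4*1024 - 1864) = 1/(4096 - 1864) = 1/2232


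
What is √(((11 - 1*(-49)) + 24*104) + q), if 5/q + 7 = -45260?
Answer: √5237502668349/45267 ≈ 50.557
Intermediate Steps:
q = -5/45267 (q = 5/(-7 - 45260) = 5/(-45267) = 5*(-1/45267) = -5/45267 ≈ -0.00011046)
√(((11 - 1*(-49)) + 24*104) + q) = √(((11 - 1*(-49)) + 24*104) - 5/45267) = √(((11 + 49) + 2496) - 5/45267) = √((60 + 2496) - 5/45267) = √(2556 - 5/45267) = √(115702447/45267) = √5237502668349/45267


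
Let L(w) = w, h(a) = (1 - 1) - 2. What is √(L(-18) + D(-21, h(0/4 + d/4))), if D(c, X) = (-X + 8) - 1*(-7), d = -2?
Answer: I ≈ 1.0*I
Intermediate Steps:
h(a) = -2 (h(a) = 0 - 2 = -2)
D(c, X) = 15 - X (D(c, X) = (8 - X) + 7 = 15 - X)
√(L(-18) + D(-21, h(0/4 + d/4))) = √(-18 + (15 - 1*(-2))) = √(-18 + (15 + 2)) = √(-18 + 17) = √(-1) = I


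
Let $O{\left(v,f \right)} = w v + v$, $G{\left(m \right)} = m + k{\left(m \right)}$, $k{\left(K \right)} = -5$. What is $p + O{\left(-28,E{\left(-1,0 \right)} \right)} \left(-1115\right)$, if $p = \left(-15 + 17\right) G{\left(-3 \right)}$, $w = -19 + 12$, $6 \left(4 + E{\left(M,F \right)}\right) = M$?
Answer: $-187336$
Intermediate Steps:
$E{\left(M,F \right)} = -4 + \frac{M}{6}$
$w = -7$
$G{\left(m \right)} = -5 + m$ ($G{\left(m \right)} = m - 5 = -5 + m$)
$O{\left(v,f \right)} = - 6 v$ ($O{\left(v,f \right)} = - 7 v + v = - 6 v$)
$p = -16$ ($p = \left(-15 + 17\right) \left(-5 - 3\right) = 2 \left(-8\right) = -16$)
$p + O{\left(-28,E{\left(-1,0 \right)} \right)} \left(-1115\right) = -16 + \left(-6\right) \left(-28\right) \left(-1115\right) = -16 + 168 \left(-1115\right) = -16 - 187320 = -187336$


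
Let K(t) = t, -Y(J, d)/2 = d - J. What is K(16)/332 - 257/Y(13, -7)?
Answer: -21171/3320 ≈ -6.3768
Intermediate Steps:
Y(J, d) = -2*d + 2*J (Y(J, d) = -2*(d - J) = -2*d + 2*J)
K(16)/332 - 257/Y(13, -7) = 16/332 - 257/(-2*(-7) + 2*13) = 16*(1/332) - 257/(14 + 26) = 4/83 - 257/40 = -21171/3320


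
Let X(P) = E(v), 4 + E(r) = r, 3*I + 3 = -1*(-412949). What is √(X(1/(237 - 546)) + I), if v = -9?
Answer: √1238721/3 ≈ 370.99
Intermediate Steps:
I = 412946/3 (I = -1 + (-1*(-412949))/3 = -1 + (⅓)*412949 = -1 + 412949/3 = 412946/3 ≈ 1.3765e+5)
E(r) = -4 + r
X(P) = -13 (X(P) = -4 - 9 = -13)
√(X(1/(237 - 546)) + I) = √(-13 + 412946/3) = √(412907/3) = √1238721/3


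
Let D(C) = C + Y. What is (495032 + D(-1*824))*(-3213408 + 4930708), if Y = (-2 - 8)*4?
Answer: 848634706400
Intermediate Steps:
Y = -40 (Y = -10*4 = -40)
D(C) = -40 + C (D(C) = C - 40 = -40 + C)
(495032 + D(-1*824))*(-3213408 + 4930708) = (495032 + (-40 - 1*824))*(-3213408 + 4930708) = (495032 + (-40 - 824))*1717300 = (495032 - 864)*1717300 = 494168*1717300 = 848634706400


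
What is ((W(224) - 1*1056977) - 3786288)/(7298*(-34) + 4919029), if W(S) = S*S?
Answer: -684727/667271 ≈ -1.0262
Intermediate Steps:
W(S) = S**2
((W(224) - 1*1056977) - 3786288)/(7298*(-34) + 4919029) = ((224**2 - 1*1056977) - 3786288)/(7298*(-34) + 4919029) = ((50176 - 1056977) - 3786288)/(-248132 + 4919029) = (-1006801 - 3786288)/4670897 = -4793089*1/4670897 = -684727/667271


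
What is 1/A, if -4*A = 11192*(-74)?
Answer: 1/207052 ≈ 4.8297e-6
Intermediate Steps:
A = 207052 (A = -2798*(-74) = -¼*(-828208) = 207052)
1/A = 1/207052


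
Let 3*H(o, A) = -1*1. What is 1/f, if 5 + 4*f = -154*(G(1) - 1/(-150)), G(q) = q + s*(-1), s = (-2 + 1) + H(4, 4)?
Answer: -50/4567 ≈ -0.010948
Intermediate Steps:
H(o, A) = -⅓ (H(o, A) = (-1*1)/3 = (⅓)*(-1) = -⅓)
s = -4/3 (s = (-2 + 1) - ⅓ = -1 - ⅓ = -4/3 ≈ -1.3333)
G(q) = 4/3 + q (G(q) = q - 4/3*(-1) = q + 4/3 = 4/3 + q)
f = -4567/50 (f = -5/4 + (-154*((4/3 + 1) - 1/(-150)))/4 = -5/4 + (-154*(7/3 - 1*(-1/150)))/4 = -5/4 + (-154*(7/3 + 1/150))/4 = -5/4 + (-154*117/50)/4 = -5/4 + (¼)*(-9009/25) = -5/4 - 9009/100 = -4567/50 ≈ -91.340)
1/f = 1/(-4567/50) = -50/4567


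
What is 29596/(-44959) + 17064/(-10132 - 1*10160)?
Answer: -113978534/76025669 ≈ -1.4992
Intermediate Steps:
29596/(-44959) + 17064/(-10132 - 1*10160) = 29596*(-1/44959) + 17064/(-10132 - 10160) = -29596/44959 + 17064/(-20292) = -29596/44959 + 17064*(-1/20292) = -29596/44959 - 1422/1691 = -113978534/76025669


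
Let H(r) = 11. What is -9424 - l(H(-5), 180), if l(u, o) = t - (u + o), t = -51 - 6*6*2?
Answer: -9110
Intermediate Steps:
t = -123 (t = -51 - 36*2 = -51 - 1*72 = -51 - 72 = -123)
l(u, o) = -123 - o - u (l(u, o) = -123 - (u + o) = -123 - (o + u) = -123 + (-o - u) = -123 - o - u)
-9424 - l(H(-5), 180) = -9424 - (-123 - 1*180 - 1*11) = -9424 - (-123 - 180 - 11) = -9424 - 1*(-314) = -9424 + 314 = -9110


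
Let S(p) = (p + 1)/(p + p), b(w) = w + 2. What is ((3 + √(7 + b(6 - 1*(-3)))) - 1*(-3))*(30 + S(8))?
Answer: 1467/8 + 1467*√2/16 ≈ 313.04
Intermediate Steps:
b(w) = 2 + w
S(p) = (1 + p)/(2*p) (S(p) = (1 + p)/((2*p)) = (1 + p)*(1/(2*p)) = (1 + p)/(2*p))
((3 + √(7 + b(6 - 1*(-3)))) - 1*(-3))*(30 + S(8)) = ((3 + √(7 + (2 + (6 - 1*(-3))))) - 1*(-3))*(30 + (½)*(1 + 8)/8) = ((3 + √(7 + (2 + (6 + 3)))) + 3)*(30 + (½)*(⅛)*9) = ((3 + √(7 + (2 + 9))) + 3)*(30 + 9/16) = ((3 + √(7 + 11)) + 3)*(489/16) = ((3 + √18) + 3)*(489/16) = ((3 + 3*√2) + 3)*(489/16) = (6 + 3*√2)*(489/16) = 1467/8 + 1467*√2/16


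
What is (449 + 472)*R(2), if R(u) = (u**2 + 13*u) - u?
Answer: 25788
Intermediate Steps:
R(u) = u**2 + 12*u
(449 + 472)*R(2) = (449 + 472)*(2*(12 + 2)) = 921*(2*14) = 921*28 = 25788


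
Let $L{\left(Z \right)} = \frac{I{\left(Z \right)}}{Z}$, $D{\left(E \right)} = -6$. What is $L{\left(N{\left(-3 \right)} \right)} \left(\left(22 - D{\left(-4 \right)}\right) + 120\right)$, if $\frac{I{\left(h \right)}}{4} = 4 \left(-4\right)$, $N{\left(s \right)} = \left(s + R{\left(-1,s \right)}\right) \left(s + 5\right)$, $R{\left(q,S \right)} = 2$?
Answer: $4736$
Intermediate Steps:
$N{\left(s \right)} = \left(2 + s\right) \left(5 + s\right)$ ($N{\left(s \right)} = \left(s + 2\right) \left(s + 5\right) = \left(2 + s\right) \left(5 + s\right)$)
$I{\left(h \right)} = -64$ ($I{\left(h \right)} = 4 \cdot 4 \left(-4\right) = 4 \left(-16\right) = -64$)
$L{\left(Z \right)} = - \frac{64}{Z}$
$L{\left(N{\left(-3 \right)} \right)} \left(\left(22 - D{\left(-4 \right)}\right) + 120\right) = - \frac{64}{10 + \left(-3\right)^{2} + 7 \left(-3\right)} \left(\left(22 - -6\right) + 120\right) = - \frac{64}{10 + 9 - 21} \left(\left(22 + 6\right) + 120\right) = - \frac{64}{-2} \left(28 + 120\right) = \left(-64\right) \left(- \frac{1}{2}\right) 148 = 32 \cdot 148 = 4736$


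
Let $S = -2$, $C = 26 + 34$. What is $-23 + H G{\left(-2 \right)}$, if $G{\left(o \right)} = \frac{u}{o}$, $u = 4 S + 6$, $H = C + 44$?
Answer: $81$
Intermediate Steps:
$C = 60$
$H = 104$ ($H = 60 + 44 = 104$)
$u = -2$ ($u = 4 \left(-2\right) + 6 = -8 + 6 = -2$)
$G{\left(o \right)} = - \frac{2}{o}$
$-23 + H G{\left(-2 \right)} = -23 + 104 \left(- \frac{2}{-2}\right) = -23 + 104 \left(\left(-2\right) \left(- \frac{1}{2}\right)\right) = -23 + 104 \cdot 1 = -23 + 104 = 81$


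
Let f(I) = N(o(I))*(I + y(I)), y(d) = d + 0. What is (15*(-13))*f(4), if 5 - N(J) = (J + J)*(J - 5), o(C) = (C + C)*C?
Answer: 2687880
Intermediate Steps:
y(d) = d
o(C) = 2*C² (o(C) = (2*C)*C = 2*C²)
N(J) = 5 - 2*J*(-5 + J) (N(J) = 5 - (J + J)*(J - 5) = 5 - 2*J*(-5 + J))
f(I) = 2*I*(5 - 8*I⁴ + 20*I²) (f(I) = (5 - 2*4*I⁴ + 10*(2*I²))*(I + I) = (5 - 8*I⁴ + 20*I²)*(2*I) = 2*I*(5 - 8*I⁴ + 20*I²))
(15*(-13))*f(4) = (15*(-13))*(-16*4⁵ + 10*4 + 40*4³) = -195*(-16*1024 + 40 + 40*64) = -195*(-16384 + 40 + 2560) = -195*(-13784) = 2687880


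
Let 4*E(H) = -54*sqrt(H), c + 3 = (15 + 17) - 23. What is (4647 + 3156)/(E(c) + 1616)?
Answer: 25219296/5220725 + 210681*sqrt(6)/5220725 ≈ 4.9295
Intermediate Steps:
c = 6 (c = -3 + ((15 + 17) - 23) = -3 + (32 - 23) = -3 + 9 = 6)
E(H) = -27*sqrt(H)/2 (E(H) = (-54*sqrt(H))/4 = -27*sqrt(H)/2)
(4647 + 3156)/(E(c) + 1616) = (4647 + 3156)/(-27*sqrt(6)/2 + 1616) = 7803/(1616 - 27*sqrt(6)/2)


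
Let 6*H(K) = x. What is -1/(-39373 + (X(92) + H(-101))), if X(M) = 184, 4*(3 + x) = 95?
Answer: 24/940453 ≈ 2.5520e-5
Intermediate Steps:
x = 83/4 (x = -3 + (¼)*95 = -3 + 95/4 = 83/4 ≈ 20.750)
H(K) = 83/24 (H(K) = (⅙)*(83/4) = 83/24)
-1/(-39373 + (X(92) + H(-101))) = -1/(-39373 + (184 + 83/24)) = -1/(-39373 + 4499/24) = -1/(-940453/24) = -1*(-24/940453) = 24/940453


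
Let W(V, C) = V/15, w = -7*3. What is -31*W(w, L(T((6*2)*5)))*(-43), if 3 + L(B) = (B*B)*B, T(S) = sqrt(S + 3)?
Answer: -9331/5 ≈ -1866.2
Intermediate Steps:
w = -21
T(S) = sqrt(3 + S)
L(B) = -3 + B**3 (L(B) = -3 + (B*B)*B = -3 + B**2*B = -3 + B**3)
W(V, C) = V/15 (W(V, C) = V*(1/15) = V/15)
-31*W(w, L(T((6*2)*5)))*(-43) = -31*(-21)/15*(-43) = -31*(-7/5)*(-43) = (217/5)*(-43) = -9331/5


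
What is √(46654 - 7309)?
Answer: √39345 ≈ 198.36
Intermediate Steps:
√(46654 - 7309) = √39345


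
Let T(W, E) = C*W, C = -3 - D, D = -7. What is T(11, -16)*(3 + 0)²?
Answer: 396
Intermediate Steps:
C = 4 (C = -3 - 1*(-7) = -3 + 7 = 4)
T(W, E) = 4*W
T(11, -16)*(3 + 0)² = (4*11)*(3 + 0)² = 44*3² = 44*9 = 396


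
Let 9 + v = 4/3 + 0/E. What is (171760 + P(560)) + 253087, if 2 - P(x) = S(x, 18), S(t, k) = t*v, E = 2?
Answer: 1287427/3 ≈ 4.2914e+5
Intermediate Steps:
v = -23/3 (v = -9 + (4/3 + 0/2) = -9 + (4*(⅓) + 0*(½)) = -9 + (4/3 + 0) = -9 + 4/3 = -23/3 ≈ -7.6667)
S(t, k) = -23*t/3 (S(t, k) = t*(-23/3) = -23*t/3)
P(x) = 2 + 23*x/3 (P(x) = 2 - (-23)*x/3 = 2 + 23*x/3)
(171760 + P(560)) + 253087 = (171760 + (2 + (23/3)*560)) + 253087 = (171760 + (2 + 12880/3)) + 253087 = (171760 + 12886/3) + 253087 = 528166/3 + 253087 = 1287427/3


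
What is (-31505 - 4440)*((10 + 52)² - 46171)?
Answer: 1521444015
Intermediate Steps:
(-31505 - 4440)*((10 + 52)² - 46171) = -35945*(62² - 46171) = -35945*(3844 - 46171) = -35945*(-42327) = 1521444015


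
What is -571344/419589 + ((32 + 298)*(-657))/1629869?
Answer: -340728988342/227958367947 ≈ -1.4947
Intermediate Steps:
-571344/419589 + ((32 + 298)*(-657))/1629869 = -571344*1/419589 + (330*(-657))*(1/1629869) = -190448/139863 - 216810*1/1629869 = -190448/139863 - 216810/1629869 = -340728988342/227958367947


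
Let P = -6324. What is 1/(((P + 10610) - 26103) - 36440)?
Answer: -1/58257 ≈ -1.7165e-5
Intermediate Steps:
1/(((P + 10610) - 26103) - 36440) = 1/(((-6324 + 10610) - 26103) - 36440) = 1/((4286 - 26103) - 36440) = 1/(-21817 - 36440) = 1/(-58257) = -1/58257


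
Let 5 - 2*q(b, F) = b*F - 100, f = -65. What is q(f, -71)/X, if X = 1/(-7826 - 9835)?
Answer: 39825555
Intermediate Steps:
q(b, F) = 105/2 - F*b/2 (q(b, F) = 5/2 - (b*F - 100)/2 = 5/2 - (F*b - 100)/2 = 5/2 - (-100 + F*b)/2 = 5/2 + (50 - F*b/2) = 105/2 - F*b/2)
X = -1/17661 (X = 1/(-17661) = -1/17661 ≈ -5.6622e-5)
q(f, -71)/X = (105/2 - 1/2*(-71)*(-65))/(-1/17661) = (105/2 - 4615/2)*(-17661) = -2255*(-17661) = 39825555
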